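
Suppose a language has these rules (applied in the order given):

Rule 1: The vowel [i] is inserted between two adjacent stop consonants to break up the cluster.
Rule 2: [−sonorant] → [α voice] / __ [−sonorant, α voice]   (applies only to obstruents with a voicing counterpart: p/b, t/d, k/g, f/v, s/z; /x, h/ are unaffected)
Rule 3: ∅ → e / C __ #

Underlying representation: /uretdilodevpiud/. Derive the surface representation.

uretidilodefpiude

Rule 1 (stop-cluster i-epenthesis): /t/ and /d/ form a stop–stop cluster, so [i] is inserted between them. /uretdilodevpiud/ → uretidilodevpiud.
Rule 2 (regressive voicing assimilation): /v/ precedes the voiceless obstruent /p/, so it devoices to [f] by assimilation. /uretidilodevpiud/ → uretidilodefpiud.
Rule 3 (final e-epenthesis): the form ends in the consonant /d/, so [e] is inserted word-finally. /uretidilodefpiud/ → uretidilodefpiude.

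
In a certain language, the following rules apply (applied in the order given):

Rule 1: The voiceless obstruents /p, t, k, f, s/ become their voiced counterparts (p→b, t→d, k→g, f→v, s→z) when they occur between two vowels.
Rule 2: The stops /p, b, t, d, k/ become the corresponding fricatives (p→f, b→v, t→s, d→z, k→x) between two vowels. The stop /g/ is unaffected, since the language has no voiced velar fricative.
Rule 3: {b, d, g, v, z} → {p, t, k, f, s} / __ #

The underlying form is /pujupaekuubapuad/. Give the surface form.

Rule 1 (intervocalic voicing): /p/ is a voiceless obstruent between vowels /u/ and /a/, so it voices to [b]. /k/ is a voiceless obstruent between vowels /e/ and /u/, so it voices to [g]. /p/ is a voiceless obstruent between vowels /a/ and /u/, so it voices to [b]. /pujupaekuubapuad/ → pujubaeguubabuad.
Rule 2 (intervocalic spirantization): /b/ is a stop between vowels /u/ and /a/, so it spirantizes to the fricative [v]. /b/ is a stop between vowels /u/ and /a/, so it spirantizes to the fricative [v]. /b/ is a stop between vowels /a/ and /u/, so it spirantizes to the fricative [v]. /pujubaeguubabuad/ → pujuvaeguuvavuad.
Rule 3 (final devoicing): /d/ is a voiced obstruent in word-final position, so it devoices to [t]. /pujuvaeguuvavuad/ → pujuvaeguuvavuat.

pujuvaeguuvavuat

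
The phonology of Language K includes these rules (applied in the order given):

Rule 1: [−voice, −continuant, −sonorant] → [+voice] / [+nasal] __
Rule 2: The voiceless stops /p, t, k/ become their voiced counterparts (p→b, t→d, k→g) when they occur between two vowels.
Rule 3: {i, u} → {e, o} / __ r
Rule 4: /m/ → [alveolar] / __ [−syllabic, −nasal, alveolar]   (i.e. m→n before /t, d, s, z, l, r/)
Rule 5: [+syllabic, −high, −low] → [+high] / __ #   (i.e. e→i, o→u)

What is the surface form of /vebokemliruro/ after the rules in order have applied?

vebogenleroru

Rule 1 (post-nasal voicing): no segment meets the environment; /vebokemliruro/ is unchanged.
Rule 2 (intervocalic voicing): /k/ is a voiceless stop between vowels /o/ and /e/, so it voices to [g]. /vebokemliruro/ → vebogemliruro.
Rule 3 (pre-rhotic lowering): /i/ is a high vowel immediately before /r/, so it lowers to [e]. /u/ is a high vowel immediately before /r/, so it lowers to [o]. /vebogemliruro/ → vebogemleroro.
Rule 4 (nasal place assimilation): /m/ precedes the alveolar consonant /l/, so it assimilates in place to [n]. /vebogemleroro/ → vebogenleroro.
Rule 5 (final vowel raising): /o/ is a mid vowel in word-final position, so it raises to [u]. /vebogenleroro/ → vebogenleroru.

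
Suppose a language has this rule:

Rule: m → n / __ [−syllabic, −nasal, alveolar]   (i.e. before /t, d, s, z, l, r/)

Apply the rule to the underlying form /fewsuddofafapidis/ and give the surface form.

No segment of /fewsuddofafapidis/ meets the structural description of the rule, so the form surfaces unchanged.

fewsuddofafapidis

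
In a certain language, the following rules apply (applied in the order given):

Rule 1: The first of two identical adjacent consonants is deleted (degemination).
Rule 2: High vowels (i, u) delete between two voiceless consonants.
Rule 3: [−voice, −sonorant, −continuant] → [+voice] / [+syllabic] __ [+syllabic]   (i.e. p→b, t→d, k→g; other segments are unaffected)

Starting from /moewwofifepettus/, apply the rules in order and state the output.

Rule 1 (degemination): /ww/ is a geminate; the first /w/ deletes. /tt/ is a geminate; the first /t/ deletes. /moewwofifepettus/ → moewofifepetus.
Rule 2 (high vowel syncope): /i/ is a high vowel flanked by voiceless consonants /f/ and /f/, so it deletes. /u/ is a high vowel flanked by voiceless consonants /t/ and /s/, so it deletes. /moewofifepetus/ → moewoffepets.
Rule 3 (intervocalic voicing): /p/ is a voiceless stop between vowels /e/ and /e/, so it voices to [b]. /moewoffepets/ → moewoffebets.

moewoffebets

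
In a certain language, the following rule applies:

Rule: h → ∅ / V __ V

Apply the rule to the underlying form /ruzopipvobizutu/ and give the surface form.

No segment of /ruzopipvobizutu/ meets the structural description of the rule, so the form surfaces unchanged.

ruzopipvobizutu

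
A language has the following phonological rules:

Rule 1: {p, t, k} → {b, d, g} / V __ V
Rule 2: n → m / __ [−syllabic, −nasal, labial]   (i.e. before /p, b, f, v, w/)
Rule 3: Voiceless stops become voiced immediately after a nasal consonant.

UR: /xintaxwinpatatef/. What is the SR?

xindaxwimbadadef

Rule 1 (intervocalic voicing): /t/ is a voiceless stop between vowels /a/ and /a/, so it voices to [d]. /t/ is a voiceless stop between vowels /a/ and /e/, so it voices to [d]. /xintaxwinpatatef/ → xintaxwinpadadef.
Rule 2 (nasal place assimilation): /n/ precedes the labial consonant /p/, so it assimilates in place to [m]. /xintaxwinpadadef/ → xintaxwimpadadef.
Rule 3 (post-nasal voicing): /t/ is a voiceless stop immediately after the nasal /n/, so it voices to [d]. /p/ is a voiceless stop immediately after the nasal /m/, so it voices to [b]. /xintaxwimpadadef/ → xindaxwimbadadef.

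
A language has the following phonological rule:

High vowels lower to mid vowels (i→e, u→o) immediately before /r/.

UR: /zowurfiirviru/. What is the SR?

zoworfierveru

/u/ is a high vowel immediately before /r/, so it lowers to [o].
/i/ is a high vowel immediately before /r/, so it lowers to [e].
/i/ is a high vowel immediately before /r/, so it lowers to [e].
Surface form: [zoworfierveru].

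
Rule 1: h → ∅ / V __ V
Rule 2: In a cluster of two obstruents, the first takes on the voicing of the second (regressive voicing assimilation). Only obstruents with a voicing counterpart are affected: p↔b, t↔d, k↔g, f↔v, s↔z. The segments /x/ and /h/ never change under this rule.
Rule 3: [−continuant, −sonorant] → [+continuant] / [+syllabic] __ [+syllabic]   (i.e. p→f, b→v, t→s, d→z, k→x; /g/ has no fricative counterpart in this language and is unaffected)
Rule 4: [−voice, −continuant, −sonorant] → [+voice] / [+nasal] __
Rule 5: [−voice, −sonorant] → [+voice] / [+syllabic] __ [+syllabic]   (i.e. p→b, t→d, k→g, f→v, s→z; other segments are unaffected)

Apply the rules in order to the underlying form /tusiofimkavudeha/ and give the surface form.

Rule 1 (intervocalic h-deletion): /h/ occurs between vowels /e/ and /a/, so it deletes. /tusiofimkavudeha/ → tusiofimkavudea.
Rule 2 (regressive voicing assimilation): no segment meets the environment; /tusiofimkavudea/ is unchanged.
Rule 3 (intervocalic spirantization): /d/ is a stop between vowels /u/ and /e/, so it spirantizes to the fricative [z]. /tusiofimkavudea/ → tusiofimkavuzea.
Rule 4 (post-nasal voicing): /k/ is a voiceless stop immediately after the nasal /m/, so it voices to [g]. /tusiofimkavuzea/ → tusiofimgavuzea.
Rule 5 (intervocalic voicing): /s/ is a voiceless obstruent between vowels /u/ and /i/, so it voices to [z]. /f/ is a voiceless obstruent between vowels /o/ and /i/, so it voices to [v]. /tusiofimgavuzea/ → tuziovimgavuzea.

tuziovimgavuzea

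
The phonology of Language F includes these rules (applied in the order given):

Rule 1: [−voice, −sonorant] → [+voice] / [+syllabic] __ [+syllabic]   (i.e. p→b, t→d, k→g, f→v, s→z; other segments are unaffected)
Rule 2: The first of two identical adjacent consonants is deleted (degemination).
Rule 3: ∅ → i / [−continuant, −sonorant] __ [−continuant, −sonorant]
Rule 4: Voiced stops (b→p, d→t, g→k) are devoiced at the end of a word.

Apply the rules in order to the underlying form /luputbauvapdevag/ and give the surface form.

lubutibauvapidevak

Rule 1 (intervocalic voicing): /p/ is a voiceless obstruent between vowels /u/ and /u/, so it voices to [b]. /luputbauvapdevag/ → lubutbauvapdevag.
Rule 2 (degemination): no segment meets the environment; /lubutbauvapdevag/ is unchanged.
Rule 3 (stop-cluster i-epenthesis): /t/ and /b/ form a stop–stop cluster, so [i] is inserted between them. /p/ and /d/ form a stop–stop cluster, so [i] is inserted between them. /lubutbauvapdevag/ → lubutibauvapidevag.
Rule 4 (final devoicing): /g/ is a voiced stop in word-final position, so it devoices to [k]. /lubutibauvapidevag/ → lubutibauvapidevak.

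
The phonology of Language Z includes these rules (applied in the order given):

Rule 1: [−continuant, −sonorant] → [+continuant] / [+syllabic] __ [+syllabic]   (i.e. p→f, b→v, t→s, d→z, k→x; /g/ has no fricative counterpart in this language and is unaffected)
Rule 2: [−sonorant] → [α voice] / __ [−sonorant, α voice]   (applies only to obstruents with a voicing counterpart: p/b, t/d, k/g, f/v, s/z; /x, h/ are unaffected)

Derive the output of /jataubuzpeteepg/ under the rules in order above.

jasauvuspeseebg

Rule 1 (intervocalic spirantization): /t/ is a stop between vowels /a/ and /a/, so it spirantizes to the fricative [s]. /b/ is a stop between vowels /u/ and /u/, so it spirantizes to the fricative [v]. /t/ is a stop between vowels /e/ and /e/, so it spirantizes to the fricative [s]. /jataubuzpeteepg/ → jasauvuzpeseepg.
Rule 2 (regressive voicing assimilation): /z/ precedes the voiceless obstruent /p/, so it devoices to [s] by assimilation. /p/ precedes the voiced obstruent /g/, so it voices to [b] by assimilation. /jasauvuzpeseepg/ → jasauvuspeseebg.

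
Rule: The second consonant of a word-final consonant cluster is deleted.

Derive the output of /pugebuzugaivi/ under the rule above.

No segment of /pugebuzugaivi/ meets the structural description of the rule, so the form surfaces unchanged.

pugebuzugaivi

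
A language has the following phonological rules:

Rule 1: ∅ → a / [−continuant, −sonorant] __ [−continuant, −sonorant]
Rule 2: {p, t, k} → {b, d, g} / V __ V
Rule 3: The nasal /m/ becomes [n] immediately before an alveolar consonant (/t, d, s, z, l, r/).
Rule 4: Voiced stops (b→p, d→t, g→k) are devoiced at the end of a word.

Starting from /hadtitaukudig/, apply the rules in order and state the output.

hadadidaugudik

Rule 1 (stop-cluster a-epenthesis): /d/ and /t/ form a stop–stop cluster, so [a] is inserted between them. /hadtitaukudig/ → hadatitaukudig.
Rule 2 (intervocalic voicing): /t/ is a voiceless stop between vowels /a/ and /i/, so it voices to [d]. /t/ is a voiceless stop between vowels /i/ and /a/, so it voices to [d]. /k/ is a voiceless stop between vowels /u/ and /u/, so it voices to [g]. /hadatitaukudig/ → hadadidaugudig.
Rule 3 (nasal place assimilation): no segment meets the environment; /hadadidaugudig/ is unchanged.
Rule 4 (final devoicing): /g/ is a voiced stop in word-final position, so it devoices to [k]. /hadadidaugudig/ → hadadidaugudik.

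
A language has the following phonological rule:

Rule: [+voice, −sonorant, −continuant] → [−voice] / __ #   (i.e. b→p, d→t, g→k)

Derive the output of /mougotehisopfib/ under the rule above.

/b/ is a voiced stop in word-final position, so it devoices to [p].
Surface form: [mougotehisopfip].

mougotehisopfip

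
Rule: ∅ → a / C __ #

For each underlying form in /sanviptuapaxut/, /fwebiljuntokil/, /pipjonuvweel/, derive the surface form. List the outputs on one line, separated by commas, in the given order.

sanviptuapaxuta, fwebiljuntokila, pipjonuvweela

/sanviptuapaxut/: the form ends in the consonant /t/, so [a] is inserted word-finally. → [sanviptuapaxuta].
/fwebiljuntokil/: the form ends in the consonant /l/, so [a] is inserted word-finally. → [fwebiljuntokila].
/pipjonuvweel/: the form ends in the consonant /l/, so [a] is inserted word-finally. → [pipjonuvweela].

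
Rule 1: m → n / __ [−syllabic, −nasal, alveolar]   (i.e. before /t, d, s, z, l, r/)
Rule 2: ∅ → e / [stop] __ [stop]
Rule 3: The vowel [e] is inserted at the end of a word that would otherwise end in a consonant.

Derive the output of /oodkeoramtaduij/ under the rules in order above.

oodekeorantaduije

Rule 1 (nasal place assimilation): /m/ precedes the alveolar consonant /t/, so it assimilates in place to [n]. /oodkeoramtaduij/ → oodkeorantaduij.
Rule 2 (stop-cluster e-epenthesis): /d/ and /k/ form a stop–stop cluster, so [e] is inserted between them. /oodkeorantaduij/ → oodekeorantaduij.
Rule 3 (final e-epenthesis): the form ends in the consonant /j/, so [e] is inserted word-finally. /oodekeorantaduij/ → oodekeorantaduije.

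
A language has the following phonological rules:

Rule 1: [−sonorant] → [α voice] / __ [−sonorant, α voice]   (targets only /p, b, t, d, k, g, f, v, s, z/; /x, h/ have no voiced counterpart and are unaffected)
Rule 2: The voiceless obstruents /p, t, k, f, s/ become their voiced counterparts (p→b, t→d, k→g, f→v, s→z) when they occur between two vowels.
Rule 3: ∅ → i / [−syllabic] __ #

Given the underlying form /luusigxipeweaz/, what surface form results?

luuzikxibeweazi

Rule 1 (regressive voicing assimilation): /g/ precedes the voiceless obstruent /x/, so it devoices to [k] by assimilation. /luusigxipeweaz/ → luusikxipeweaz.
Rule 2 (intervocalic voicing): /s/ is a voiceless obstruent between vowels /u/ and /i/, so it voices to [z]. /p/ is a voiceless obstruent between vowels /i/ and /e/, so it voices to [b]. /luusikxipeweaz/ → luuzikxibeweaz.
Rule 3 (final i-epenthesis): the form ends in the consonant /z/, so [i] is inserted word-finally. /luuzikxibeweaz/ → luuzikxibeweazi.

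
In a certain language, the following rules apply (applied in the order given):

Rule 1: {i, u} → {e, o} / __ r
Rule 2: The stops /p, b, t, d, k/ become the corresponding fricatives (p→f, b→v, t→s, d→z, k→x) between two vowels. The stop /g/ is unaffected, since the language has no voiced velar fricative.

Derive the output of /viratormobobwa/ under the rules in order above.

Rule 1 (pre-rhotic lowering): /i/ is a high vowel immediately before /r/, so it lowers to [e]. /viratormobobwa/ → veratormobobwa.
Rule 2 (intervocalic spirantization): /t/ is a stop between vowels /a/ and /o/, so it spirantizes to the fricative [s]. /b/ is a stop between vowels /o/ and /o/, so it spirantizes to the fricative [v]. /veratormobobwa/ → verasormovobwa.

verasormovobwa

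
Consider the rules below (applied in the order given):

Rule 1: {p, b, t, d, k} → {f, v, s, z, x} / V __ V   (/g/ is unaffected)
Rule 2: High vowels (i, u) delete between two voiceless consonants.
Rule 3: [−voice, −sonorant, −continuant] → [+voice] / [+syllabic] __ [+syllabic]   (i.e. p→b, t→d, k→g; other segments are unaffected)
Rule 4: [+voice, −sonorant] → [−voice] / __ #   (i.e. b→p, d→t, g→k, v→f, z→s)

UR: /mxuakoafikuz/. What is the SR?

Rule 1 (intervocalic spirantization): /k/ is a stop between vowels /a/ and /o/, so it spirantizes to the fricative [x]. /k/ is a stop between vowels /i/ and /u/, so it spirantizes to the fricative [x]. /mxuakoafikuz/ → mxuaxoafixuz.
Rule 2 (high vowel syncope): /i/ is a high vowel flanked by voiceless consonants /f/ and /x/, so it deletes. /mxuaxoafixuz/ → mxuaxoafxuz.
Rule 3 (intervocalic voicing): no segment meets the environment; /mxuaxoafxuz/ is unchanged.
Rule 4 (final devoicing): /z/ is a voiced obstruent in word-final position, so it devoices to [s]. /mxuaxoafxuz/ → mxuaxoafxus.

mxuaxoafxus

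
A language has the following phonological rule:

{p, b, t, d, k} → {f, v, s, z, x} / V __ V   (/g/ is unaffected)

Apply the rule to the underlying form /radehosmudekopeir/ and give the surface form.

/d/ is a stop between vowels /a/ and /e/, so it spirantizes to the fricative [z].
/d/ is a stop between vowels /u/ and /e/, so it spirantizes to the fricative [z].
/k/ is a stop between vowels /e/ and /o/, so it spirantizes to the fricative [x].
/p/ is a stop between vowels /o/ and /e/, so it spirantizes to the fricative [f].
Surface form: [razehosmuzexofeir].

razehosmuzexofeir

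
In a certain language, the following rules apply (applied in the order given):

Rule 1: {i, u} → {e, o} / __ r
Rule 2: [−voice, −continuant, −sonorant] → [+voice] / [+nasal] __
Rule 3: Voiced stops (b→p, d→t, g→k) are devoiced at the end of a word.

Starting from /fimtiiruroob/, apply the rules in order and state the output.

fimdieroroop

Rule 1 (pre-rhotic lowering): /i/ is a high vowel immediately before /r/, so it lowers to [e]. /u/ is a high vowel immediately before /r/, so it lowers to [o]. /fimtiiruroob/ → fimtieroroob.
Rule 2 (post-nasal voicing): /t/ is a voiceless stop immediately after the nasal /m/, so it voices to [d]. /fimtieroroob/ → fimdieroroob.
Rule 3 (final devoicing): /b/ is a voiced stop in word-final position, so it devoices to [p]. /fimdieroroob/ → fimdieroroop.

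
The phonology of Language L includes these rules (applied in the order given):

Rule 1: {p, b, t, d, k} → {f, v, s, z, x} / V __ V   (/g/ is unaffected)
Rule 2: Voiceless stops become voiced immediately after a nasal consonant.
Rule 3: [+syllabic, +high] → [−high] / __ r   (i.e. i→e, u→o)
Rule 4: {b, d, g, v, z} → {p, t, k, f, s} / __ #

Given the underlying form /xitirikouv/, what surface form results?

Rule 1 (intervocalic spirantization): /t/ is a stop between vowels /i/ and /i/, so it spirantizes to the fricative [s]. /k/ is a stop between vowels /i/ and /o/, so it spirantizes to the fricative [x]. /xitirikouv/ → xisirixouv.
Rule 2 (post-nasal voicing): no segment meets the environment; /xisirixouv/ is unchanged.
Rule 3 (pre-rhotic lowering): /i/ is a high vowel immediately before /r/, so it lowers to [e]. /xisirixouv/ → xiserixouv.
Rule 4 (final devoicing): /v/ is a voiced obstruent in word-final position, so it devoices to [f]. /xiserixouv/ → xiserixouf.

xiserixouf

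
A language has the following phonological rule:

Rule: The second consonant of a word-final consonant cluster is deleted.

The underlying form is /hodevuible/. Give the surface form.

hodevuible

No segment of /hodevuible/ meets the structural description of the rule, so the form surfaces unchanged.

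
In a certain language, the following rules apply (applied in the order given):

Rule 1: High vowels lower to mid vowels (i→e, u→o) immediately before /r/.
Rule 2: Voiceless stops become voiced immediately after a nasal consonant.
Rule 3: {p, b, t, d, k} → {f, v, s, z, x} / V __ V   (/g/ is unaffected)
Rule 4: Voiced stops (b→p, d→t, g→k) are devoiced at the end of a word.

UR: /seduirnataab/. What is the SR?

sezuernasaap

Rule 1 (pre-rhotic lowering): /i/ is a high vowel immediately before /r/, so it lowers to [e]. /seduirnataab/ → seduernataab.
Rule 2 (post-nasal voicing): no segment meets the environment; /seduernataab/ is unchanged.
Rule 3 (intervocalic spirantization): /d/ is a stop between vowels /e/ and /u/, so it spirantizes to the fricative [z]. /t/ is a stop between vowels /a/ and /a/, so it spirantizes to the fricative [s]. /seduernataab/ → sezuernasaab.
Rule 4 (final devoicing): /b/ is a voiced stop in word-final position, so it devoices to [p]. /sezuernasaab/ → sezuernasaap.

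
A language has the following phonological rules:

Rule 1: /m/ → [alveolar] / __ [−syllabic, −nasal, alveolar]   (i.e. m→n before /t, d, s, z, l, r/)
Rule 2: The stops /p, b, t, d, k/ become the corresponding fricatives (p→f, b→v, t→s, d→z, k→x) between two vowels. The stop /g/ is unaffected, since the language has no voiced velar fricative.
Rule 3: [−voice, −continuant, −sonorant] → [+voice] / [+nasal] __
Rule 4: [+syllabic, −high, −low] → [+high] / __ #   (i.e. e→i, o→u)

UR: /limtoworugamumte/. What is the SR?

lindoworugamundi

Rule 1 (nasal place assimilation): /m/ precedes the alveolar consonant /t/, so it assimilates in place to [n]. /m/ precedes the alveolar consonant /t/, so it assimilates in place to [n]. /limtoworugamumte/ → lintoworugamunte.
Rule 2 (intervocalic spirantization): no segment meets the environment; /lintoworugamunte/ is unchanged.
Rule 3 (post-nasal voicing): /t/ is a voiceless stop immediately after the nasal /n/, so it voices to [d]. /t/ is a voiceless stop immediately after the nasal /n/, so it voices to [d]. /lintoworugamunte/ → lindoworugamunde.
Rule 4 (final vowel raising): /e/ is a mid vowel in word-final position, so it raises to [i]. /lindoworugamunde/ → lindoworugamundi.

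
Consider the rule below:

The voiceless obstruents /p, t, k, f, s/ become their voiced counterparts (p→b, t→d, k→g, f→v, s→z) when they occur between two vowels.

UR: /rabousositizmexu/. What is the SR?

rabouzozidizmexu

/s/ is a voiceless obstruent between vowels /u/ and /o/, so it voices to [z].
/s/ is a voiceless obstruent between vowels /o/ and /i/, so it voices to [z].
/t/ is a voiceless obstruent between vowels /i/ and /i/, so it voices to [d].
Surface form: [rabouzozidizmexu].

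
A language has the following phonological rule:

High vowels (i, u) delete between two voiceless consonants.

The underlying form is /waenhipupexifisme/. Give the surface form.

/i/ is a high vowel flanked by voiceless consonants /h/ and /p/, so it deletes.
/u/ is a high vowel flanked by voiceless consonants /p/ and /p/, so it deletes.
/i/ is a high vowel flanked by voiceless consonants /x/ and /f/, so it deletes.
/i/ is a high vowel flanked by voiceless consonants /f/ and /s/, so it deletes.
Surface form: [waenhppexfsme].

waenhppexfsme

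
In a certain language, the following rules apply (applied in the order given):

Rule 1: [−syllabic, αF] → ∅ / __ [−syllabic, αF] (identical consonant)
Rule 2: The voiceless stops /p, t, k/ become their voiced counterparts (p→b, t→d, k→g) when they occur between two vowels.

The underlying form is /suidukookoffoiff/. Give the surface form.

Rule 1 (degemination): /ff/ is a geminate; the first /f/ deletes. /ff/ is a geminate; the first /f/ deletes. /suidukookoffoiff/ → suidukookofoif.
Rule 2 (intervocalic voicing): /k/ is a voiceless stop between vowels /u/ and /o/, so it voices to [g]. /k/ is a voiceless stop between vowels /o/ and /o/, so it voices to [g]. /suidukookofoif/ → suidugoogofoif.

suidugoogofoif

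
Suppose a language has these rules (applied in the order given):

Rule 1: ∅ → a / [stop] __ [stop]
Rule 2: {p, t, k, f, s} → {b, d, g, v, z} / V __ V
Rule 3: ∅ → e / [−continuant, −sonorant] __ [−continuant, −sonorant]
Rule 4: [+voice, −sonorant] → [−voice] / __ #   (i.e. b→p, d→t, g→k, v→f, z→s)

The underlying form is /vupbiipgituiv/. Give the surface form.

vubabiibagiduif

Rule 1 (stop-cluster a-epenthesis): /p/ and /b/ form a stop–stop cluster, so [a] is inserted between them. /p/ and /g/ form a stop–stop cluster, so [a] is inserted between them. /vupbiipgituiv/ → vupabiipagituiv.
Rule 2 (intervocalic voicing): /p/ is a voiceless obstruent between vowels /u/ and /a/, so it voices to [b]. /p/ is a voiceless obstruent between vowels /i/ and /a/, so it voices to [b]. /t/ is a voiceless obstruent between vowels /i/ and /u/, so it voices to [d]. /vupabiipagituiv/ → vubabiibagiduiv.
Rule 3 (stop-cluster e-epenthesis): no segment meets the environment; /vubabiibagiduiv/ is unchanged.
Rule 4 (final devoicing): /v/ is a voiced obstruent in word-final position, so it devoices to [f]. /vubabiibagiduiv/ → vubabiibagiduif.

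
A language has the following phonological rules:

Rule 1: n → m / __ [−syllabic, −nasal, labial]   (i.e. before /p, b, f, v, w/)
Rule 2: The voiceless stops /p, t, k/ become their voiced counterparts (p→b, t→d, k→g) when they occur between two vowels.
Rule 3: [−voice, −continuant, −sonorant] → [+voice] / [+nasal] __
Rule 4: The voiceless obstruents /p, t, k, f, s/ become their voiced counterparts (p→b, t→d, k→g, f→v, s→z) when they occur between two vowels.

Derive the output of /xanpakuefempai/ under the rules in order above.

xambaguevembai

Rule 1 (nasal place assimilation): /n/ precedes the labial consonant /p/, so it assimilates in place to [m]. /xanpakuefempai/ → xampakuefempai.
Rule 2 (intervocalic voicing): /k/ is a voiceless stop between vowels /a/ and /u/, so it voices to [g]. /xampakuefempai/ → xampaguefempai.
Rule 3 (post-nasal voicing): /p/ is a voiceless stop immediately after the nasal /m/, so it voices to [b]. /p/ is a voiceless stop immediately after the nasal /m/, so it voices to [b]. /xampaguefempai/ → xambaguefembai.
Rule 4 (intervocalic voicing): /f/ is a voiceless obstruent between vowels /e/ and /e/, so it voices to [v]. /xambaguefembai/ → xambaguevembai.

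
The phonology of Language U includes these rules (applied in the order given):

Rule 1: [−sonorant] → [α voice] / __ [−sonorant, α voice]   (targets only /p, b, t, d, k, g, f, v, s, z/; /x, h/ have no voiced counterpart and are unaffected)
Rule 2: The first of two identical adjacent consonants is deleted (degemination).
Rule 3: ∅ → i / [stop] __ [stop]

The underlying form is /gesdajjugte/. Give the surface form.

Rule 1 (regressive voicing assimilation): /s/ precedes the voiced obstruent /d/, so it voices to [z] by assimilation. /g/ precedes the voiceless obstruent /t/, so it devoices to [k] by assimilation. /gesdajjugte/ → gezdajjukte.
Rule 2 (degemination): /jj/ is a geminate; the first /j/ deletes. /gezdajjukte/ → gezdajukte.
Rule 3 (stop-cluster i-epenthesis): /k/ and /t/ form a stop–stop cluster, so [i] is inserted between them. /gezdajukte/ → gezdajukite.

gezdajukite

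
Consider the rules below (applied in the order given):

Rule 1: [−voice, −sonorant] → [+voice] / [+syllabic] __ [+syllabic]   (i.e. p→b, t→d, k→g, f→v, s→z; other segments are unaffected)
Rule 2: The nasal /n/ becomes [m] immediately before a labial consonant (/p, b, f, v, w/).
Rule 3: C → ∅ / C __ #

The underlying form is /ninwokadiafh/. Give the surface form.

Rule 1 (intervocalic voicing): /k/ is a voiceless obstruent between vowels /o/ and /a/, so it voices to [g]. /ninwokadiafh/ → ninwogadiafh.
Rule 2 (nasal place assimilation): /n/ precedes the labial consonant /w/, so it assimilates in place to [m]. /ninwogadiafh/ → nimwogadiafh.
Rule 3 (final cluster simplification): /h/ is the second consonant of a word-final cluster /fh/, so it deletes. /nimwogadiafh/ → nimwogadiaf.

nimwogadiaf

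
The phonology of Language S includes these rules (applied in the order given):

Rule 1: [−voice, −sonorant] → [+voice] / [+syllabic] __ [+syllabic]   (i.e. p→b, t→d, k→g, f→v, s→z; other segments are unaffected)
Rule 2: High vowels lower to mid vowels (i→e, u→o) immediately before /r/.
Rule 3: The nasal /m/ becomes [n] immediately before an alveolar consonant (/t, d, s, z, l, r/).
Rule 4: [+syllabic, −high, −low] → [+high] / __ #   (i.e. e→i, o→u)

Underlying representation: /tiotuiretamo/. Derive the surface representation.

tiodueredamu

Rule 1 (intervocalic voicing): /t/ is a voiceless obstruent between vowels /o/ and /u/, so it voices to [d]. /t/ is a voiceless obstruent between vowels /e/ and /a/, so it voices to [d]. /tiotuiretamo/ → tioduiredamo.
Rule 2 (pre-rhotic lowering): /i/ is a high vowel immediately before /r/, so it lowers to [e]. /tioduiredamo/ → tiodueredamo.
Rule 3 (nasal place assimilation): no segment meets the environment; /tiodueredamo/ is unchanged.
Rule 4 (final vowel raising): /o/ is a mid vowel in word-final position, so it raises to [u]. /tiodueredamo/ → tiodueredamu.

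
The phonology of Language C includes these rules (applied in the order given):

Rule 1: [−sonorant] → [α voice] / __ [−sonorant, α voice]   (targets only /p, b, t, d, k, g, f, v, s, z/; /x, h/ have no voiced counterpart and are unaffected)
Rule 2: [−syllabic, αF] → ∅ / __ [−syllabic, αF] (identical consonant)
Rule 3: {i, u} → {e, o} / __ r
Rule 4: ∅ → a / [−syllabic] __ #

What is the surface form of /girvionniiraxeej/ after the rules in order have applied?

gervionieraxeeja

Rule 1 (regressive voicing assimilation): no segment meets the environment; /girvionniiraxeej/ is unchanged.
Rule 2 (degemination): /nn/ is a geminate; the first /n/ deletes. /girvionniiraxeej/ → girvioniiraxeej.
Rule 3 (pre-rhotic lowering): /i/ is a high vowel immediately before /r/, so it lowers to [e]. /i/ is a high vowel immediately before /r/, so it lowers to [e]. /girvioniiraxeej/ → gervionieraxeej.
Rule 4 (final a-epenthesis): the form ends in the consonant /j/, so [a] is inserted word-finally. /gervionieraxeej/ → gervionieraxeeja.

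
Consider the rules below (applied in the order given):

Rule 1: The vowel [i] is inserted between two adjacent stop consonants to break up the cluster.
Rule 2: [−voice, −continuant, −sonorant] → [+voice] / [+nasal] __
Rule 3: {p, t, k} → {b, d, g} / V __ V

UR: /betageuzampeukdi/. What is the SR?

Rule 1 (stop-cluster i-epenthesis): /k/ and /d/ form a stop–stop cluster, so [i] is inserted between them. /betageuzampeukdi/ → betageuzampeukidi.
Rule 2 (post-nasal voicing): /p/ is a voiceless stop immediately after the nasal /m/, so it voices to [b]. /betageuzampeukidi/ → betageuzambeukidi.
Rule 3 (intervocalic voicing): /t/ is a voiceless stop between vowels /e/ and /a/, so it voices to [d]. /k/ is a voiceless stop between vowels /u/ and /i/, so it voices to [g]. /betageuzambeukidi/ → bedageuzambeugidi.

bedageuzambeugidi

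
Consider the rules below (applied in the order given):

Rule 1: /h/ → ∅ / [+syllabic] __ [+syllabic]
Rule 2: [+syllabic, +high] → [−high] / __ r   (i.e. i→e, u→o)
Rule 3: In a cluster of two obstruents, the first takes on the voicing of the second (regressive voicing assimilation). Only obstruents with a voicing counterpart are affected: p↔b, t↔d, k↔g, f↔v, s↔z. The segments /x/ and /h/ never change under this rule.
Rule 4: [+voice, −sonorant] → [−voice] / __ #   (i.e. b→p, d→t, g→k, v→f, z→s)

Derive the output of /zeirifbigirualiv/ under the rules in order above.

zeerivbigerualif

Rule 1 (intervocalic h-deletion): no segment meets the environment; /zeirifbigirualiv/ is unchanged.
Rule 2 (pre-rhotic lowering): /i/ is a high vowel immediately before /r/, so it lowers to [e]. /i/ is a high vowel immediately before /r/, so it lowers to [e]. /zeirifbigirualiv/ → zeerifbigerualiv.
Rule 3 (regressive voicing assimilation): /f/ precedes the voiced obstruent /b/, so it voices to [v] by assimilation. /zeerifbigerualiv/ → zeerivbigerualiv.
Rule 4 (final devoicing): /v/ is a voiced obstruent in word-final position, so it devoices to [f]. /zeerivbigerualiv/ → zeerivbigerualif.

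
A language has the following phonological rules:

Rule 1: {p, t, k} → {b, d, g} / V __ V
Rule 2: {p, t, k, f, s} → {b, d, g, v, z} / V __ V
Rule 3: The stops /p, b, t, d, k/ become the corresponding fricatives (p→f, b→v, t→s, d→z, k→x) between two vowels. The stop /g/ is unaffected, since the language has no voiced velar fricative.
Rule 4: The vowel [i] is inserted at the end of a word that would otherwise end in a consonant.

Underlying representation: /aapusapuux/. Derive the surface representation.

aavuzavuuxi

Rule 1 (intervocalic voicing): /p/ is a voiceless stop between vowels /a/ and /u/, so it voices to [b]. /p/ is a voiceless stop between vowels /a/ and /u/, so it voices to [b]. /aapusapuux/ → aabusabuux.
Rule 2 (intervocalic voicing): /s/ is a voiceless obstruent between vowels /u/ and /a/, so it voices to [z]. /aabusabuux/ → aabuzabuux.
Rule 3 (intervocalic spirantization): /b/ is a stop between vowels /a/ and /u/, so it spirantizes to the fricative [v]. /b/ is a stop between vowels /a/ and /u/, so it spirantizes to the fricative [v]. /aabuzabuux/ → aavuzavuux.
Rule 4 (final i-epenthesis): the form ends in the consonant /x/, so [i] is inserted word-finally. /aavuzavuux/ → aavuzavuuxi.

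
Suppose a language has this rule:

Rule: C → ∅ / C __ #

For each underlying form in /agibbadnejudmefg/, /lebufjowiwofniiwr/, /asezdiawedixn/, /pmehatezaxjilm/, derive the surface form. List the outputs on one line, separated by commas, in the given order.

agibbadnejudmef, lebufjowiwofniiw, asezdiawedix, pmehatezaxjil

/agibbadnejudmefg/: /g/ is the second consonant of a word-final cluster /fg/, so it deletes. → [agibbadnejudmef].
/lebufjowiwofniiwr/: /r/ is the second consonant of a word-final cluster /wr/, so it deletes. → [lebufjowiwofniiw].
/asezdiawedixn/: /n/ is the second consonant of a word-final cluster /xn/, so it deletes. → [asezdiawedix].
/pmehatezaxjilm/: /m/ is the second consonant of a word-final cluster /lm/, so it deletes. → [pmehatezaxjil].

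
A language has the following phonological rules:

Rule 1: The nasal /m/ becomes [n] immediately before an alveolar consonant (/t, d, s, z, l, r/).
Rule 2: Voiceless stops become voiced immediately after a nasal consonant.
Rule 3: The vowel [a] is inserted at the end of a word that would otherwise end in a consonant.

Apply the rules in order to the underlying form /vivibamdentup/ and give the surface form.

vivibandendupa

Rule 1 (nasal place assimilation): /m/ precedes the alveolar consonant /d/, so it assimilates in place to [n]. /vivibamdentup/ → vivibandentup.
Rule 2 (post-nasal voicing): /t/ is a voiceless stop immediately after the nasal /n/, so it voices to [d]. /vivibandentup/ → vivibandendup.
Rule 3 (final a-epenthesis): the form ends in the consonant /p/, so [a] is inserted word-finally. /vivibandendup/ → vivibandendupa.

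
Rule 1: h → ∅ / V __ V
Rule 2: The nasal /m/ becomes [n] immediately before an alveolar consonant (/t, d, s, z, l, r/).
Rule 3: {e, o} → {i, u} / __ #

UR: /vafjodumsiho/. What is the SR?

Rule 1 (intervocalic h-deletion): /h/ occurs between vowels /i/ and /o/, so it deletes. /vafjodumsiho/ → vafjodumsio.
Rule 2 (nasal place assimilation): /m/ precedes the alveolar consonant /s/, so it assimilates in place to [n]. /vafjodumsio/ → vafjodunsio.
Rule 3 (final vowel raising): /o/ is a mid vowel in word-final position, so it raises to [u]. /vafjodunsio/ → vafjodunsiu.

vafjodunsiu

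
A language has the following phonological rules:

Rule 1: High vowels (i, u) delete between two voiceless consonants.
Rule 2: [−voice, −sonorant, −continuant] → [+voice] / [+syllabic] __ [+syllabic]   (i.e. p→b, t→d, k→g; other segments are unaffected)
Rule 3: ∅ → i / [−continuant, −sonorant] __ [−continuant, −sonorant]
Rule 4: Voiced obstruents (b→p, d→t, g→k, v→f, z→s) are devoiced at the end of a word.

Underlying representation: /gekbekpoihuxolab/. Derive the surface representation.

gekibekipoihxolap

Rule 1 (high vowel syncope): /u/ is a high vowel flanked by voiceless consonants /h/ and /x/, so it deletes. /gekbekpoihuxolab/ → gekbekpoihxolab.
Rule 2 (intervocalic voicing): no segment meets the environment; /gekbekpoihxolab/ is unchanged.
Rule 3 (stop-cluster i-epenthesis): /k/ and /b/ form a stop–stop cluster, so [i] is inserted between them. /k/ and /p/ form a stop–stop cluster, so [i] is inserted between them. /gekbekpoihxolab/ → gekibekipoihxolab.
Rule 4 (final devoicing): /b/ is a voiced obstruent in word-final position, so it devoices to [p]. /gekibekipoihxolab/ → gekibekipoihxolap.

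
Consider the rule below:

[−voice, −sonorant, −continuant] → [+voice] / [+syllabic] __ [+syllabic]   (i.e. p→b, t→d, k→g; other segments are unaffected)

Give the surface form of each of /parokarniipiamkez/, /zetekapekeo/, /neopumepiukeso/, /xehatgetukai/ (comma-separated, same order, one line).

/parokarniipiamkez/: /k/ is a voiceless stop between vowels /o/ and /a/, so it voices to [g]. /p/ is a voiceless stop between vowels /i/ and /i/, so it voices to [b]. → [parogarniibiamkez].
/zetekapekeo/: /t/ is a voiceless stop between vowels /e/ and /e/, so it voices to [d]. /k/ is a voiceless stop between vowels /e/ and /a/, so it voices to [g]. /p/ is a voiceless stop between vowels /a/ and /e/, so it voices to [b]. /k/ is a voiceless stop between vowels /e/ and /e/, so it voices to [g]. → [zedegabegeo].
/neopumepiukeso/: /p/ is a voiceless stop between vowels /o/ and /u/, so it voices to [b]. /p/ is a voiceless stop between vowels /e/ and /i/, so it voices to [b]. /k/ is a voiceless stop between vowels /u/ and /e/, so it voices to [g]. → [neobumebiugeso].
/xehatgetukai/: /t/ is a voiceless stop between vowels /e/ and /u/, so it voices to [d]. /k/ is a voiceless stop between vowels /u/ and /a/, so it voices to [g]. → [xehatgedugai].

parogarniibiamkez, zedegabegeo, neobumebiugeso, xehatgedugai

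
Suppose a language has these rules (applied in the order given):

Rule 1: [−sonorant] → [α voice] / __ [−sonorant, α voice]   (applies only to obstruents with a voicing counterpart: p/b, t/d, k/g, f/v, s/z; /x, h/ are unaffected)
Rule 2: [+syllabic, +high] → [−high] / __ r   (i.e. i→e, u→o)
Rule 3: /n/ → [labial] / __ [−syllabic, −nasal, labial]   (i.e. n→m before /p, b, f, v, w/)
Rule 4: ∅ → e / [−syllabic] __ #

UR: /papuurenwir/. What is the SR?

papuoremwere

Rule 1 (regressive voicing assimilation): no segment meets the environment; /papuurenwir/ is unchanged.
Rule 2 (pre-rhotic lowering): /u/ is a high vowel immediately before /r/, so it lowers to [o]. /i/ is a high vowel immediately before /r/, so it lowers to [e]. /papuurenwir/ → papuorenwer.
Rule 3 (nasal place assimilation): /n/ precedes the labial consonant /w/, so it assimilates in place to [m]. /papuorenwer/ → papuoremwer.
Rule 4 (final e-epenthesis): the form ends in the consonant /r/, so [e] is inserted word-finally. /papuoremwer/ → papuoremwere.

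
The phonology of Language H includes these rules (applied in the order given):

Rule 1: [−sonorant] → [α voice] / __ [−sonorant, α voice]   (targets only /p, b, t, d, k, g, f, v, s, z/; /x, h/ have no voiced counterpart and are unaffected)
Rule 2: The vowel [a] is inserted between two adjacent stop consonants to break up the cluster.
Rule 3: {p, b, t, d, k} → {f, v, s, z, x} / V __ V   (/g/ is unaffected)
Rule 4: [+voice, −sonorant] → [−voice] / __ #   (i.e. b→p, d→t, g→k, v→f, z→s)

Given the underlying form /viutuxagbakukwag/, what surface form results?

Rule 1 (regressive voicing assimilation): no segment meets the environment; /viutuxagbakukwag/ is unchanged.
Rule 2 (stop-cluster a-epenthesis): /g/ and /b/ form a stop–stop cluster, so [a] is inserted between them. /viutuxagbakukwag/ → viutuxagabakukwag.
Rule 3 (intervocalic spirantization): /t/ is a stop between vowels /u/ and /u/, so it spirantizes to the fricative [s]. /b/ is a stop between vowels /a/ and /a/, so it spirantizes to the fricative [v]. /k/ is a stop between vowels /a/ and /u/, so it spirantizes to the fricative [x]. /viutuxagabakukwag/ → viusuxagavaxukwag.
Rule 4 (final devoicing): /g/ is a voiced obstruent in word-final position, so it devoices to [k]. /viusuxagavaxukwag/ → viusuxagavaxukwak.

viusuxagavaxukwak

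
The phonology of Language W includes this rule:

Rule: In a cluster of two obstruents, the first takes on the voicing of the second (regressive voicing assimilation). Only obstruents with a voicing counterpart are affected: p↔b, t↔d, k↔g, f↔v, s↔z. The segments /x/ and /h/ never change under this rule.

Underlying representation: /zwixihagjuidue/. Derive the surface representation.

No segment of /zwixihagjuidue/ meets the structural description of the rule, so the form surfaces unchanged.

zwixihagjuidue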